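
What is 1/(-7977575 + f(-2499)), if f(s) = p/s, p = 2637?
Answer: -833/6645320854 ≈ -1.2535e-7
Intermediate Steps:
f(s) = 2637/s
1/(-7977575 + f(-2499)) = 1/(-7977575 + 2637/(-2499)) = 1/(-7977575 + 2637*(-1/2499)) = 1/(-7977575 - 879/833) = 1/(-6645320854/833) = -833/6645320854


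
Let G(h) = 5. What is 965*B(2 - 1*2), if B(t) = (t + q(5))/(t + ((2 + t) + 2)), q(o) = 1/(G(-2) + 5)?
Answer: 193/8 ≈ 24.125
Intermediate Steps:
q(o) = ⅒ (q(o) = 1/(5 + 5) = 1/10 = ⅒)
B(t) = (⅒ + t)/(4 + 2*t) (B(t) = (t + ⅒)/(t + ((2 + t) + 2)) = (⅒ + t)/(t + (4 + t)) = (⅒ + t)/(4 + 2*t))
965*B(2 - 1*2) = 965*((1 + 10*(2 - 1*2))/(20*(2 + (2 - 1*2)))) = 965*((1 + 10*(2 - 2))/(20*(2 + (2 - 2)))) = 965*((1 + 10*0)/(20*(2 + 0))) = 965*((1/20)*(1 + 0)/2) = 965*((1/20)*(½)*1) = 965*(1/40) = 193/8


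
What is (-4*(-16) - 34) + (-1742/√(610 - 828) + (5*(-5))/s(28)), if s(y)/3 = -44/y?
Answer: 1165/33 + 871*I*√218/109 ≈ 35.303 + 117.98*I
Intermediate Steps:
s(y) = -132/y (s(y) = 3*(-44/y) = -132/y)
(-4*(-16) - 34) + (-1742/√(610 - 828) + (5*(-5))/s(28)) = (-4*(-16) - 34) + (-1742/√(610 - 828) + (5*(-5))/((-132/28))) = (64 - 34) + (-1742*(-I*√218/218) - 25/((-132*1/28))) = 30 + (-1742*(-I*√218/218) - 25/(-33/7)) = 30 + (-(-871)*I*√218/109 - 25*(-7/33)) = 30 + (871*I*√218/109 + 175/33) = 30 + (175/33 + 871*I*√218/109) = 1165/33 + 871*I*√218/109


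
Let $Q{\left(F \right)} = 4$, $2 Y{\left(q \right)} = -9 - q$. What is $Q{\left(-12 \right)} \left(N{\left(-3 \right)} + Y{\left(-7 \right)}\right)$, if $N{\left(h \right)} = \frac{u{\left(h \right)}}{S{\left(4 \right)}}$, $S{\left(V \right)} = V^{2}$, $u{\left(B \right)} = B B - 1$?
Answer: $-2$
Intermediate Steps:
$Y{\left(q \right)} = - \frac{9}{2} - \frac{q}{2}$ ($Y{\left(q \right)} = \frac{-9 - q}{2} = - \frac{9}{2} - \frac{q}{2}$)
$u{\left(B \right)} = -1 + B^{2}$ ($u{\left(B \right)} = B^{2} - 1 = -1 + B^{2}$)
$N{\left(h \right)} = - \frac{1}{16} + \frac{h^{2}}{16}$ ($N{\left(h \right)} = \frac{-1 + h^{2}}{4^{2}} = \frac{-1 + h^{2}}{16} = \left(-1 + h^{2}\right) \frac{1}{16} = - \frac{1}{16} + \frac{h^{2}}{16}$)
$Q{\left(-12 \right)} \left(N{\left(-3 \right)} + Y{\left(-7 \right)}\right) = 4 \left(\left(- \frac{1}{16} + \frac{\left(-3\right)^{2}}{16}\right) - 1\right) = 4 \left(\left(- \frac{1}{16} + \frac{1}{16} \cdot 9\right) + \left(- \frac{9}{2} + \frac{7}{2}\right)\right) = 4 \left(\left(- \frac{1}{16} + \frac{9}{16}\right) - 1\right) = 4 \left(\frac{1}{2} - 1\right) = 4 \left(- \frac{1}{2}\right) = -2$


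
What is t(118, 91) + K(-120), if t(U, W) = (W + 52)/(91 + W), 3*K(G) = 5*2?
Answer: 173/42 ≈ 4.1190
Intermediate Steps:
K(G) = 10/3 (K(G) = (5*2)/3 = (⅓)*10 = 10/3)
t(U, W) = (52 + W)/(91 + W)
t(118, 91) + K(-120) = (52 + 91)/(91 + 91) + 10/3 = 143/182 + 10/3 = (1/182)*143 + 10/3 = 11/14 + 10/3 = 173/42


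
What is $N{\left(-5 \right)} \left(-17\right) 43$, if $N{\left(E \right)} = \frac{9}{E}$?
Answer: $\frac{6579}{5} \approx 1315.8$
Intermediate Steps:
$N{\left(-5 \right)} \left(-17\right) 43 = \frac{9}{-5} \left(-17\right) 43 = 9 \left(- \frac{1}{5}\right) \left(-17\right) 43 = \left(- \frac{9}{5}\right) \left(-17\right) 43 = \frac{153}{5} \cdot 43 = \frac{6579}{5}$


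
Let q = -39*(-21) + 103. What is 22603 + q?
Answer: 23525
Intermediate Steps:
q = 922 (q = 819 + 103 = 922)
22603 + q = 22603 + 922 = 23525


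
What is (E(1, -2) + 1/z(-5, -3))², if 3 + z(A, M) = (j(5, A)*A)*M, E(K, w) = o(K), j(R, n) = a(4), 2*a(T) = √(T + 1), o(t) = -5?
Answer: 364469/14641 - 36220*√5/131769 ≈ 24.279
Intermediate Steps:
a(T) = √(1 + T)/2 (a(T) = √(T + 1)/2 = √(1 + T)/2)
j(R, n) = √5/2 (j(R, n) = √(1 + 4)/2 = √5/2)
E(K, w) = -5
z(A, M) = -3 + A*M*√5/2 (z(A, M) = -3 + ((√5/2)*A)*M = -3 + (A*√5/2)*M = -3 + A*M*√5/2)
(E(1, -2) + 1/z(-5, -3))² = (-5 + 1/(-3 + (½)*(-5)*(-3)*√5))² = (-5 + 1/(-3 + 15*√5/2))²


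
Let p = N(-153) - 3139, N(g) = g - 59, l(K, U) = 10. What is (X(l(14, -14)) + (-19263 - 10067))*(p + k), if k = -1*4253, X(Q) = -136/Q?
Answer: 1115643672/5 ≈ 2.2313e+8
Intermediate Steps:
N(g) = -59 + g
k = -4253
p = -3351 (p = (-59 - 153) - 3139 = -212 - 3139 = -3351)
(X(l(14, -14)) + (-19263 - 10067))*(p + k) = (-136/10 + (-19263 - 10067))*(-3351 - 4253) = (-136*⅒ - 29330)*(-7604) = (-68/5 - 29330)*(-7604) = -146718/5*(-7604) = 1115643672/5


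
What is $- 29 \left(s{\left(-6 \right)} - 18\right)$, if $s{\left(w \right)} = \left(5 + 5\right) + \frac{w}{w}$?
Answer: $203$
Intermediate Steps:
$s{\left(w \right)} = 11$ ($s{\left(w \right)} = 10 + 1 = 11$)
$- 29 \left(s{\left(-6 \right)} - 18\right) = - 29 \left(11 - 18\right) = \left(-29\right) \left(-7\right) = 203$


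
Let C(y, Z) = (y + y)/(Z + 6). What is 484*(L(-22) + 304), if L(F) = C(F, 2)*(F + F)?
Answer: 264264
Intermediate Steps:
C(y, Z) = 2*y/(6 + Z) (C(y, Z) = (2*y)/(6 + Z) = 2*y/(6 + Z))
L(F) = F²/2 (L(F) = (2*F/(6 + 2))*(F + F) = (2*F/8)*(2*F) = (2*F*(⅛))*(2*F) = (F/4)*(2*F) = F²/2)
484*(L(-22) + 304) = 484*((½)*(-22)² + 304) = 484*((½)*484 + 304) = 484*(242 + 304) = 484*546 = 264264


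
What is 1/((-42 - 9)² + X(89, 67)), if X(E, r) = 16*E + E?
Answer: 1/4114 ≈ 0.00024307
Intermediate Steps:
X(E, r) = 17*E
1/((-42 - 9)² + X(89, 67)) = 1/((-42 - 9)² + 17*89) = 1/((-51)² + 1513) = 1/(2601 + 1513) = 1/4114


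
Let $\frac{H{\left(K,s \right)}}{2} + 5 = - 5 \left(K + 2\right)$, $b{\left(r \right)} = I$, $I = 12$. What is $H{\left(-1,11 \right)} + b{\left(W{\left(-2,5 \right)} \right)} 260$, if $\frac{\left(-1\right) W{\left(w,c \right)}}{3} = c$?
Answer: $3100$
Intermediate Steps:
$W{\left(w,c \right)} = - 3 c$
$b{\left(r \right)} = 12$
$H{\left(K,s \right)} = -30 - 10 K$ ($H{\left(K,s \right)} = -10 + 2 \left(- 5 \left(K + 2\right)\right) = -10 + 2 \left(- 5 \left(2 + K\right)\right) = -10 + 2 \left(-10 - 5 K\right) = -10 - \left(20 + 10 K\right) = -30 - 10 K$)
$H{\left(-1,11 \right)} + b{\left(W{\left(-2,5 \right)} \right)} 260 = \left(-30 - -10\right) + 12 \cdot 260 = \left(-30 + 10\right) + 3120 = -20 + 3120 = 3100$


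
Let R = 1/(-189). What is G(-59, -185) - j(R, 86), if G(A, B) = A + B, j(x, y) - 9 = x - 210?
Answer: -8126/189 ≈ -42.995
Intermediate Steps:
R = -1/189 ≈ -0.0052910
j(x, y) = -201 + x (j(x, y) = 9 + (x - 210) = 9 + (-210 + x) = -201 + x)
G(-59, -185) - j(R, 86) = (-59 - 185) - (-201 - 1/189) = -244 - 1*(-37990/189) = -244 + 37990/189 = -8126/189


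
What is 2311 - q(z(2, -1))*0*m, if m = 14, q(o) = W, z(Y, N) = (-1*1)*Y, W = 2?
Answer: 2311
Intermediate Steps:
z(Y, N) = -Y
q(o) = 2
2311 - q(z(2, -1))*0*m = 2311 - 2*0*14 = 2311 - 0*14 = 2311 - 1*0 = 2311 + 0 = 2311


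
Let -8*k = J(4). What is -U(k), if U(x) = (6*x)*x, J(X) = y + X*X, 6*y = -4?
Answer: -529/24 ≈ -22.042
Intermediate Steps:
y = -⅔ (y = (⅙)*(-4) = -⅔ ≈ -0.66667)
J(X) = -⅔ + X² (J(X) = -⅔ + X*X = -⅔ + X²)
k = -23/12 (k = -(-⅔ + 4²)/8 = -(-⅔ + 16)/8 = -⅛*46/3 = -23/12 ≈ -1.9167)
U(x) = 6*x²
-U(k) = -6*(-23/12)² = -6*529/144 = -1*529/24 = -529/24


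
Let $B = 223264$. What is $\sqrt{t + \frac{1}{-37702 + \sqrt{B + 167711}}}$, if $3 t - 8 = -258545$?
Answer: $\frac{\sqrt{-3249120659 + 430895 \sqrt{15639}}}{\sqrt{37702 - 5 \sqrt{15639}}} \approx 293.56 i$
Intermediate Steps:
$t = -86179$ ($t = \frac{8}{3} + \frac{1}{3} \left(-258545\right) = \frac{8}{3} - \frac{258545}{3} = -86179$)
$\sqrt{t + \frac{1}{-37702 + \sqrt{B + 167711}}} = \sqrt{-86179 + \frac{1}{-37702 + \sqrt{223264 + 167711}}} = \sqrt{-86179 + \frac{1}{-37702 + \sqrt{390975}}} = \sqrt{-86179 + \frac{1}{-37702 + 5 \sqrt{15639}}}$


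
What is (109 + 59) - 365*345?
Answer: -125757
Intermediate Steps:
(109 + 59) - 365*345 = 168 - 125925 = -125757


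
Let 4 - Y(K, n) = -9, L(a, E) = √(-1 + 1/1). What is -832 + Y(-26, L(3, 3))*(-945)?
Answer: -13117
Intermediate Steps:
L(a, E) = 0 (L(a, E) = √(-1 + 1) = √0 = 0)
Y(K, n) = 13 (Y(K, n) = 4 - 1*(-9) = 4 + 9 = 13)
-832 + Y(-26, L(3, 3))*(-945) = -832 + 13*(-945) = -832 - 12285 = -13117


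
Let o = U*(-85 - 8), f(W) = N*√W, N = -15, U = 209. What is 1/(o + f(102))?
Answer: -6479/125924673 + 5*√102/125924673 ≈ -5.1050e-5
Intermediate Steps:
f(W) = -15*√W
o = -19437 (o = 209*(-85 - 8) = 209*(-93) = -19437)
1/(o + f(102)) = 1/(-19437 - 15*√102)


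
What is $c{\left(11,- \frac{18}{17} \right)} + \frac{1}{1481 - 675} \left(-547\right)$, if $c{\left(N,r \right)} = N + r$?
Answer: $\frac{126915}{13702} \approx 9.2625$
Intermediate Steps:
$c{\left(11,- \frac{18}{17} \right)} + \frac{1}{1481 - 675} \left(-547\right) = \left(11 - \frac{18}{17}\right) + \frac{1}{1481 - 675} \left(-547\right) = \left(11 - \frac{18}{17}\right) + \frac{1}{806} \left(-547\right) = \frac{169}{17} - \frac{547}{806} = \frac{126915}{13702}$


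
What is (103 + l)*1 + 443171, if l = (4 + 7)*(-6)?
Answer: 443208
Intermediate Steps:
l = -66 (l = 11*(-6) = -66)
(103 + l)*1 + 443171 = (103 - 66)*1 + 443171 = 37*1 + 443171 = 37 + 443171 = 443208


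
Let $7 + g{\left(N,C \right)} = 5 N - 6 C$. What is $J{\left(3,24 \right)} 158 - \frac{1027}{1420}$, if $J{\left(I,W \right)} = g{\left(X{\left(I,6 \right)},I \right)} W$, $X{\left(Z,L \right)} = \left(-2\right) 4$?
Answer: $- \frac{350002627}{1420} \approx -2.4648 \cdot 10^{5}$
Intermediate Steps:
$X{\left(Z,L \right)} = -8$
$g{\left(N,C \right)} = -7 - 6 C + 5 N$ ($g{\left(N,C \right)} = -7 - \left(- 5 N + 6 C\right) = -7 - 6 C + 5 N$)
$J{\left(I,W \right)} = W \left(-47 - 6 I\right)$ ($J{\left(I,W \right)} = \left(-7 - 6 I + 5 \left(-8\right)\right) W = \left(-7 - 6 I - 40\right) W = \left(-47 - 6 I\right) W = W \left(-47 - 6 I\right)$)
$J{\left(3,24 \right)} 158 - \frac{1027}{1420} = \left(-1\right) 24 \left(47 + 6 \cdot 3\right) 158 - \frac{1027}{1420} = \left(-1\right) 24 \left(47 + 18\right) 158 - \frac{1027}{1420} = \left(-1\right) 24 \cdot 65 \cdot 158 - \frac{1027}{1420} = \left(-1560\right) 158 - \frac{1027}{1420} = -246480 - \frac{1027}{1420} = - \frac{350002627}{1420}$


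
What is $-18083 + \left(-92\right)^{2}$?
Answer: $-9619$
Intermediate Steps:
$-18083 + \left(-92\right)^{2} = -18083 + 8464 = -9619$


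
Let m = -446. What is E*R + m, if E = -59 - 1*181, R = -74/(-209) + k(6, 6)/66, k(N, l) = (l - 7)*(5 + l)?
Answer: -102614/209 ≈ -490.98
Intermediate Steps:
k(N, l) = (-7 + l)*(5 + l)
R = 235/1254 (R = -74/(-209) + (-35 + 6**2 - 2*6)/66 = -74*(-1/209) + (-35 + 36 - 12)*(1/66) = 74/209 - 11*1/66 = 74/209 - 1/6 = 235/1254 ≈ 0.18740)
E = -240 (E = -59 - 181 = -240)
E*R + m = -240*235/1254 - 446 = -9400/209 - 446 = -102614/209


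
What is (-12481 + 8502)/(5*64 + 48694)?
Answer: -3979/49014 ≈ -0.081181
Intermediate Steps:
(-12481 + 8502)/(5*64 + 48694) = -3979/(320 + 48694) = -3979/49014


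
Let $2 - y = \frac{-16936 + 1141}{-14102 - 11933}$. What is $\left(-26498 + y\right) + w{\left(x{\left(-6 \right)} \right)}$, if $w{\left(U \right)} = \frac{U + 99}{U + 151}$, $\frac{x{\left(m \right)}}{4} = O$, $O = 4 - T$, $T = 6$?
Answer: $- \frac{1517609692}{57277} \approx -26496.0$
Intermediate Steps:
$O = -2$ ($O = 4 - 6 = -2$)
$x{\left(m \right)} = -8$ ($x{\left(m \right)} = 4 \left(-2\right) = -8$)
$y = \frac{7255}{5207}$ ($y = 2 - \frac{-16936 + 1141}{-14102 - 11933} = 2 - - \frac{15795}{-26035} = 2 - \left(-15795\right) \left(- \frac{1}{26035}\right) = 2 - \frac{3159}{5207} = \frac{7255}{5207} \approx 1.3933$)
$w{\left(U \right)} = \frac{99 + U}{151 + U}$
$\left(-26498 + y\right) + w{\left(x{\left(-6 \right)} \right)} = \left(-26498 + \frac{7255}{5207}\right) + \frac{99 - 8}{151 - 8} = - \frac{137967831}{5207} + \frac{1}{143} \cdot 91 = - \frac{137967831}{5207} + \frac{7}{11} = - \frac{1517609692}{57277}$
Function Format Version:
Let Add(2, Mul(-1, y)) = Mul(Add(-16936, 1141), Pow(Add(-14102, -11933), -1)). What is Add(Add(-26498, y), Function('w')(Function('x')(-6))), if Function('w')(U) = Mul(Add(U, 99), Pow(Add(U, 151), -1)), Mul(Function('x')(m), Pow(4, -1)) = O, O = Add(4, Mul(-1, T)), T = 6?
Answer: Rational(-1517609692, 57277) ≈ -26496.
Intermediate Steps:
O = -2 (O = Add(4, Mul(-1, 6)) = Add(4, -6) = -2)
Function('x')(m) = -8 (Function('x')(m) = Mul(4, -2) = -8)
y = Rational(7255, 5207) (y = Add(2, Mul(-1, Mul(Add(-16936, 1141), Pow(Add(-14102, -11933), -1)))) = Add(2, Mul(-1, Mul(-15795, Pow(-26035, -1)))) = Add(2, Mul(-1, Mul(-15795, Rational(-1, 26035)))) = Add(2, Mul(-1, Rational(3159, 5207))) = Add(2, Rational(-3159, 5207)) = Rational(7255, 5207) ≈ 1.3933)
Function('w')(U) = Mul(Pow(Add(151, U), -1), Add(99, U)) (Function('w')(U) = Mul(Add(99, U), Pow(Add(151, U), -1)) = Mul(Pow(Add(151, U), -1), Add(99, U)))
Add(Add(-26498, y), Function('w')(Function('x')(-6))) = Add(Add(-26498, Rational(7255, 5207)), Mul(Pow(Add(151, -8), -1), Add(99, -8))) = Add(Rational(-137967831, 5207), Mul(Pow(143, -1), 91)) = Add(Rational(-137967831, 5207), Mul(Rational(1, 143), 91)) = Add(Rational(-137967831, 5207), Rational(7, 11)) = Rational(-1517609692, 57277)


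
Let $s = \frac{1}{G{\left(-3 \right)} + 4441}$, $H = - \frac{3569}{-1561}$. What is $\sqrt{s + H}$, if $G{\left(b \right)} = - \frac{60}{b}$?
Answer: $\frac{\sqrt{110880831912270}}{6963621} \approx 1.5121$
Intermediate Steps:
$H = \frac{3569}{1561}$ ($H = \left(-3569\right) \left(- \frac{1}{1561}\right) = \frac{3569}{1561} \approx 2.2864$)
$s = \frac{1}{4461}$ ($s = \frac{1}{- \frac{60}{-3} + 4441} = \frac{1}{\left(-60\right) \left(- \frac{1}{3}\right) + 4441} = \frac{1}{20 + 4441} = \frac{1}{4461} \approx 0.00022416$)
$\sqrt{s + H} = \sqrt{\frac{1}{4461} + \frac{3569}{1561}} = \sqrt{\frac{15922870}{6963621}} = \frac{\sqrt{110880831912270}}{6963621}$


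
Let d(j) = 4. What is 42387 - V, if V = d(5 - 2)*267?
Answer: 41319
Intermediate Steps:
V = 1068 (V = 4*267 = 1068)
42387 - V = 42387 - 1*1068 = 42387 - 1068 = 41319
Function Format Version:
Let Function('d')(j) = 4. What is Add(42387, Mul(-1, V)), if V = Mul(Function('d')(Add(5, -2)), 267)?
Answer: 41319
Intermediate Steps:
V = 1068 (V = Mul(4, 267) = 1068)
Add(42387, Mul(-1, V)) = Add(42387, Mul(-1, 1068)) = Add(42387, -1068) = 41319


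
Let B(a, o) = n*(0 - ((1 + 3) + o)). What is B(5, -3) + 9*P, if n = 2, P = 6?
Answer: 52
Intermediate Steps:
B(a, o) = -8 - 2*o (B(a, o) = 2*(0 - ((1 + 3) + o)) = 2*(0 - (4 + o)) = 2*(0 + (-4 - o)) = 2*(-4 - o) = -8 - 2*o)
B(5, -3) + 9*P = (-8 - 2*(-3)) + 9*6 = (-8 + 6) + 54 = -2 + 54 = 52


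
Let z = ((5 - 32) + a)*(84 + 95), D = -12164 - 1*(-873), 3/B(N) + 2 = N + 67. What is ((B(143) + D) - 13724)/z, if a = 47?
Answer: -5203117/744640 ≈ -6.9874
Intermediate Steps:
B(N) = 3/(65 + N) (B(N) = 3/(-2 + (N + 67)) = 3/(-2 + (67 + N)) = 3/(65 + N))
D = -11291 (D = -12164 + 873 = -11291)
z = 3580 (z = ((5 - 32) + 47)*(84 + 95) = (-27 + 47)*179 = 20*179 = 3580)
((B(143) + D) - 13724)/z = ((3/(65 + 143) - 11291) - 13724)/3580 = ((3/208 - 11291) - 13724)*(1/3580) = (-2348525/208 - 13724)*(1/3580) = -5203117/208*1/3580 = -5203117/744640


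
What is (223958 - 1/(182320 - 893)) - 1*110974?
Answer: 20498348167/181427 ≈ 1.1298e+5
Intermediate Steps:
(223958 - 1/(182320 - 893)) - 1*110974 = (223958 - 1/181427) - 110974 = 40632028065/181427 - 110974 = 20498348167/181427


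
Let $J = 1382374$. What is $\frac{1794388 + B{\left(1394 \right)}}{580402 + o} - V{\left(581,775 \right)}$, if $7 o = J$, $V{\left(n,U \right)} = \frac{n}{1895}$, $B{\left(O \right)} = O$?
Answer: $\frac{1475528143}{737045090} \approx 2.0019$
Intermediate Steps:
$V{\left(n,U \right)} = \frac{n}{1895}$ ($V{\left(n,U \right)} = n \frac{1}{1895} = \frac{n}{1895}$)
$o = 197482$ ($o = \frac{1}{7} \cdot 1382374 = 197482$)
$\frac{1794388 + B{\left(1394 \right)}}{580402 + o} - V{\left(581,775 \right)} = \frac{1794388 + 1394}{580402 + 197482} - \frac{1}{1895} \cdot 581 = \frac{1795782}{777884} - \frac{581}{1895} = 1795782 \cdot \frac{1}{777884} - \frac{581}{1895} = \frac{897891}{388942} - \frac{581}{1895} = \frac{1475528143}{737045090}$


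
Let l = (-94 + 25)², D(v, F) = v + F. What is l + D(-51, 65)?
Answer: 4775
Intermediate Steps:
D(v, F) = F + v
l = 4761 (l = (-69)² = 4761)
l + D(-51, 65) = 4761 + (65 - 51) = 4761 + 14 = 4775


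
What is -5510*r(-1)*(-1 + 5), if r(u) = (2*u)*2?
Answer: 88160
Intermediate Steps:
r(u) = 4*u
-5510*r(-1)*(-1 + 5) = -5510*4*(-1)*(-1 + 5) = -(-22040)*4 = -5510*(-16) = 88160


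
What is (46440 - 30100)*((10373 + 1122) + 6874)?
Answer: 300149460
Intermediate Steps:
(46440 - 30100)*((10373 + 1122) + 6874) = 16340*(11495 + 6874) = 16340*18369 = 300149460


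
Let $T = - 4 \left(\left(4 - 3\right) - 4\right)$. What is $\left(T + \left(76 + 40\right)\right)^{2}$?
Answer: $16384$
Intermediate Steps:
$T = 12$ ($T = - 4 \left(1 - 4\right) = - 4 \left(-3\right) = \left(-1\right) \left(-12\right) = 12$)
$\left(T + \left(76 + 40\right)\right)^{2} = \left(12 + \left(76 + 40\right)\right)^{2} = \left(12 + 116\right)^{2} = 128^{2} = 16384$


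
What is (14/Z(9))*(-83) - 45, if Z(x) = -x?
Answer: 757/9 ≈ 84.111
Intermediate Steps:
(14/Z(9))*(-83) - 45 = (14/((-1*9)))*(-83) - 45 = (14/(-9))*(-83) - 45 = (14*(-⅑))*(-83) - 45 = -14/9*(-83) - 45 = 1162/9 - 45 = 757/9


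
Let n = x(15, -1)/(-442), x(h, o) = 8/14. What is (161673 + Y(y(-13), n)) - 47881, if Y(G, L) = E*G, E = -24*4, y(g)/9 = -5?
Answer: 118112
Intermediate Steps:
y(g) = -45 (y(g) = 9*(-5) = -45)
x(h, o) = 4/7 (x(h, o) = 8*(1/14) = 4/7)
n = -2/1547 (n = (4/7)/(-442) = (4/7)*(-1/442) = -2/1547 ≈ -0.0012928)
E = -96
Y(G, L) = -96*G
(161673 + Y(y(-13), n)) - 47881 = (161673 - 96*(-45)) - 47881 = (161673 + 4320) - 47881 = 165993 - 47881 = 118112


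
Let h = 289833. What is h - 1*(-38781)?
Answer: 328614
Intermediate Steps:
h - 1*(-38781) = 289833 - 1*(-38781) = 289833 + 38781 = 328614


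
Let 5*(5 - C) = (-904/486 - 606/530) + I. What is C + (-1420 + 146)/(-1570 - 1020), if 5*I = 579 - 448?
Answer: 2031388/2382615 ≈ 0.85259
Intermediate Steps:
I = 131/5 (I = (579 - 448)/5 = (⅕)*131 = 131/5 ≈ 26.200)
C = 23227/64395 (C = 5 - ((-904/486 - 606/530) + 131/5)/5 = 5 - ((-904*1/486 - 606*1/530) + 131/5)/5 = 5 - ((-452/243 - 303/265) + 131/5)/5 = 5 - (-193409/64395 + 131/5)/5 = 5 - ⅕*298748/12879 = 5 - 298748/64395 = 23227/64395 ≈ 0.36070)
C + (-1420 + 146)/(-1570 - 1020) = 23227/64395 + (-1420 + 146)/(-1570 - 1020) = 23227/64395 - 1274/(-2590) = 23227/64395 - 1274*(-1/2590) = 23227/64395 + 91/185 = 2031388/2382615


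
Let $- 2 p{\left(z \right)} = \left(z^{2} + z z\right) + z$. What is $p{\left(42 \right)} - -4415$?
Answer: $2630$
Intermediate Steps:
$p{\left(z \right)} = - z^{2} - \frac{z}{2}$ ($p{\left(z \right)} = - \frac{\left(z^{2} + z z\right) + z}{2} = - \frac{\left(z^{2} + z^{2}\right) + z}{2} = - \frac{2 z^{2} + z}{2} = - \frac{z + 2 z^{2}}{2} = - z^{2} - \frac{z}{2}$)
$p{\left(42 \right)} - -4415 = \left(-1\right) 42 \left(\frac{1}{2} + 42\right) - -4415 = \left(-1\right) 42 \cdot \frac{85}{2} + 4415 = -1785 + 4415 = 2630$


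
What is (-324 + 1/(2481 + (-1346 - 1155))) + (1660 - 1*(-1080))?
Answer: 48319/20 ≈ 2415.9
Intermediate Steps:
(-324 + 1/(2481 + (-1346 - 1155))) + (1660 - 1*(-1080)) = (-324 + 1/(2481 - 2501)) + (1660 + 1080) = (-324 + 1/(-20)) + 2740 = (-324 - 1/20) + 2740 = -6481/20 + 2740 = 48319/20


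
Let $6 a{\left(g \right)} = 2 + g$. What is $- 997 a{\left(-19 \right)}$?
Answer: $\frac{16949}{6} \approx 2824.8$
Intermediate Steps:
$a{\left(g \right)} = \frac{1}{3} + \frac{g}{6}$ ($a{\left(g \right)} = \frac{2 + g}{6} = \frac{1}{3} + \frac{g}{6}$)
$- 997 a{\left(-19 \right)} = - 997 \left(\frac{1}{3} + \frac{1}{6} \left(-19\right)\right) = - 997 \left(\frac{1}{3} - \frac{19}{6}\right) = \left(-997\right) \left(- \frac{17}{6}\right) = \frac{16949}{6}$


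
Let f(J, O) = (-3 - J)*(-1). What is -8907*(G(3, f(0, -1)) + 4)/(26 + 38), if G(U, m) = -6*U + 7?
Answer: 62349/64 ≈ 974.20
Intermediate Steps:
f(J, O) = 3 + J
G(U, m) = 7 - 6*U
-8907*(G(3, f(0, -1)) + 4)/(26 + 38) = -8907*((7 - 6*3) + 4)/(26 + 38) = -8907/(64/((7 - 18) + 4)) = -8907/(64/(-11 + 4)) = -8907/(64/(-7)) = -8907/((-⅐*64)) = -8907/(-64/7) = -8907*(-7/64) = 62349/64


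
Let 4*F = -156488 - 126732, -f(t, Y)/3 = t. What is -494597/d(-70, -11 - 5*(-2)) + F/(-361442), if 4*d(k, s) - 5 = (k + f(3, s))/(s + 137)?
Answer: -97249819553651/217226642 ≈ -4.4769e+5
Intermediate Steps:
f(t, Y) = -3*t
F = -70805 (F = (-156488 - 126732)/4 = (1/4)*(-283220) = -70805)
d(k, s) = 5/4 + (-9 + k)/(4*(137 + s)) (d(k, s) = 5/4 + ((k - 3*3)/(s + 137))/4 = 5/4 + ((k - 9)/(137 + s))/4 = 5/4 + ((-9 + k)/(137 + s))/4 = 5/4 + (-9 + k)/(4*(137 + s)))
-494597/d(-70, -11 - 5*(-2)) + F/(-361442) = -494597*4*(137 + (-11 - 5*(-2)))/(676 - 70 + 5*(-11 - 5*(-2))) - 70805/(-361442) = -494597*4*(137 + (-11 + 10))/(676 - 70 + 5*(-11 + 10)) - 70805*(-1/361442) = -494597*4*(137 - 1)/(676 - 70 + 5*(-1)) + 70805/361442 = -494597*544/(676 - 70 - 5) + 70805/361442 = -494597/((1/4)*(1/136)*601) + 70805/361442 = -494597/601/544 + 70805/361442 = -494597*544/601 + 70805/361442 = -269060768/601 + 70805/361442 = -97249819553651/217226642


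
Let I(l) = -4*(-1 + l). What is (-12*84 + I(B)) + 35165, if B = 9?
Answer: 34125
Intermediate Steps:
I(l) = 4 - 4*l
(-12*84 + I(B)) + 35165 = (-12*84 + (4 - 4*9)) + 35165 = (-1008 + (4 - 36)) + 35165 = (-1008 - 32) + 35165 = -1040 + 35165 = 34125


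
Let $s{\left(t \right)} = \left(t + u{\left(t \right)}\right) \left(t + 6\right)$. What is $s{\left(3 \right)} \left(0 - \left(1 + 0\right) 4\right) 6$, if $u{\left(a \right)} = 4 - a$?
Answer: $-864$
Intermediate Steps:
$s{\left(t \right)} = 24 + 4 t$ ($s{\left(t \right)} = \left(t - \left(-4 + t\right)\right) \left(t + 6\right) = 4 \left(6 + t\right) = 24 + 4 t$)
$s{\left(3 \right)} \left(0 - \left(1 + 0\right) 4\right) 6 = \left(24 + 4 \cdot 3\right) \left(0 - \left(1 + 0\right) 4\right) 6 = \left(24 + 12\right) \left(0 - 1 \cdot 4\right) 6 = 36 \left(0 - 4\right) 6 = 36 \left(-4\right) 6 = \left(-144\right) 6 = -864$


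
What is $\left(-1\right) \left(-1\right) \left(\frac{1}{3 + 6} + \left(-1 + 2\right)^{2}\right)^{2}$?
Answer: $\frac{100}{81} \approx 1.2346$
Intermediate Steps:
$\left(-1\right) \left(-1\right) \left(\frac{1}{3 + 6} + \left(-1 + 2\right)^{2}\right)^{2} = 1 \left(\frac{1}{9} + 1^{2}\right)^{2} = 1 \left(\frac{1}{9} + 1\right)^{2} = 1 \left(\frac{10}{9}\right)^{2} = 1 \cdot \frac{100}{81} = \frac{100}{81}$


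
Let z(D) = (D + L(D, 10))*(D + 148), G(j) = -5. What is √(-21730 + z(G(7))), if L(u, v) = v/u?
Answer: I*√22731 ≈ 150.77*I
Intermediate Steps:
z(D) = (148 + D)*(D + 10/D) (z(D) = (D + 10/D)*(D + 148) = (D + 10/D)*(148 + D) = (148 + D)*(D + 10/D))
√(-21730 + z(G(7))) = √(-21730 + (10 + (-5)² + 148*(-5) + 1480/(-5))) = √(-21730 + (10 + 25 - 740 + 1480*(-⅕))) = √(-21730 + (10 + 25 - 740 - 296)) = √(-21730 - 1001) = √(-22731) = I*√22731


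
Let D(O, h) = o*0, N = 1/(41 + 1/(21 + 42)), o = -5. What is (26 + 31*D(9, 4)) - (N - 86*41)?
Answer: 9178305/2584 ≈ 3552.0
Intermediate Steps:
N = 63/2584 (N = 1/(41 + 1/63) = 1/(2584/63) = 63/2584 ≈ 0.024381)
D(O, h) = 0 (D(O, h) = -5*0 = 0)
(26 + 31*D(9, 4)) - (N - 86*41) = (26 + 31*0) - (63/2584 - 86*41) = (26 + 0) - (63/2584 - 3526) = 26 - 1*(-9111121/2584) = 26 + 9111121/2584 = 9178305/2584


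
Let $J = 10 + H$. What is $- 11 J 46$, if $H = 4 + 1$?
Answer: $-7590$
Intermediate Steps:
$H = 5$
$J = 15$ ($J = 10 + 5 = 15$)
$- 11 J 46 = \left(-11\right) 15 \cdot 46 = \left(-165\right) 46 = -7590$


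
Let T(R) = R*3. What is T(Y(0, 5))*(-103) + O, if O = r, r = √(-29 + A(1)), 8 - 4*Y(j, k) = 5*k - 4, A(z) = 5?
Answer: 4017/4 + 2*I*√6 ≈ 1004.3 + 4.899*I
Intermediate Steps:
Y(j, k) = 3 - 5*k/4 (Y(j, k) = 2 - (5*k - 4)/4 = 2 - (-4 + 5*k)/4 = 2 + (1 - 5*k/4) = 3 - 5*k/4)
T(R) = 3*R
r = 2*I*√6 (r = √(-29 + 5) = √(-24) = 2*I*√6 ≈ 4.899*I)
O = 2*I*√6 ≈ 4.899*I
T(Y(0, 5))*(-103) + O = (3*(3 - 5/4*5))*(-103) + 2*I*√6 = (3*(3 - 25/4))*(-103) + 2*I*√6 = (3*(-13/4))*(-103) + 2*I*√6 = -39/4*(-103) + 2*I*√6 = 4017/4 + 2*I*√6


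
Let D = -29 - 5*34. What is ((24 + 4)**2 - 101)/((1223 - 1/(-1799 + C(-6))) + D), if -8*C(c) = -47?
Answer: 9797635/14689288 ≈ 0.66699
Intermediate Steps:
C(c) = 47/8 (C(c) = -1/8*(-47) = 47/8)
D = -199 (D = -29 - 170 = -199)
((24 + 4)**2 - 101)/((1223 - 1/(-1799 + C(-6))) + D) = ((24 + 4)**2 - 101)/((1223 - 1/(-1799 + 47/8)) - 199) = (28**2 - 101)/((1223 - 1/(-14345/8)) - 199) = (784 - 101)/((1223 - 1*(-8/14345)) - 199) = 683/((1223 + 8/14345) - 199) = 683/(17543943/14345 - 199) = 683/(14689288/14345) = 683*(14345/14689288) = 9797635/14689288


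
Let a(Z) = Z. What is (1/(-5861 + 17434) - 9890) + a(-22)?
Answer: -114711575/11573 ≈ -9912.0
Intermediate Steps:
(1/(-5861 + 17434) - 9890) + a(-22) = (1/(-5861 + 17434) - 9890) - 22 = (1/11573 - 9890) - 22 = -114456969/11573 - 22 = -114711575/11573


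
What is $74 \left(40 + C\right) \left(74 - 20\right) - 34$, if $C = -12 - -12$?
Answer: $159806$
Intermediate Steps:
$C = 0$ ($C = -12 + 12 = 0$)
$74 \left(40 + C\right) \left(74 - 20\right) - 34 = 74 \left(40 + 0\right) \left(74 - 20\right) - 34 = 74 \cdot 40 \cdot 54 - 34 = 74 \cdot 2160 - 34 = 159840 - 34 = 159806$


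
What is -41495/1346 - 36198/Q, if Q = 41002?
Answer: -875050249/27594346 ≈ -31.711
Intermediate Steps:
-41495/1346 - 36198/Q = -41495/1346 - 36198/41002 = -41495*1/1346 - 36198*1/41002 = -41495/1346 - 18099/20501 = -875050249/27594346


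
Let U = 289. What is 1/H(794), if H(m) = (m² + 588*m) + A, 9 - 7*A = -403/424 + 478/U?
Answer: 857752/941219148235 ≈ 9.1132e-7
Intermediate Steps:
A = 1016619/857752 (A = 9/7 - (-403/424 + 478/289)/7 = 9/7 - ⅐*86205/122536 = 9/7 - 12315/122536 = 1016619/857752 ≈ 1.1852)
H(m) = 1016619/857752 + m² + 588*m (H(m) = (m² + 588*m) + 1016619/857752 = 1016619/857752 + m² + 588*m)
1/H(794) = 1/(1016619/857752 + 794² + 588*794) = 1/(1016619/857752 + 630436 + 466872) = 1/(941219148235/857752) = 857752/941219148235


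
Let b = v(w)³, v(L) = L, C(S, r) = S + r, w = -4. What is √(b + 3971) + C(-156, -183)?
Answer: -339 + √3907 ≈ -276.49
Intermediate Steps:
b = -64 (b = (-4)³ = -64)
√(b + 3971) + C(-156, -183) = √(-64 + 3971) + (-156 - 183) = √3907 - 339 = -339 + √3907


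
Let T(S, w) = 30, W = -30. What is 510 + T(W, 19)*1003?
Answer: 30600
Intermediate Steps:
510 + T(W, 19)*1003 = 510 + 30*1003 = 510 + 30090 = 30600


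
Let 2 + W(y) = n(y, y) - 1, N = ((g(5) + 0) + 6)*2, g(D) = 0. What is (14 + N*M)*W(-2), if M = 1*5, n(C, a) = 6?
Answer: 222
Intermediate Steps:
M = 5
N = 12 (N = ((0 + 0) + 6)*2 = (0 + 6)*2 = 6*2 = 12)
W(y) = 3 (W(y) = -2 + (6 - 1) = -2 + 5 = 3)
(14 + N*M)*W(-2) = (14 + 12*5)*3 = (14 + 60)*3 = 74*3 = 222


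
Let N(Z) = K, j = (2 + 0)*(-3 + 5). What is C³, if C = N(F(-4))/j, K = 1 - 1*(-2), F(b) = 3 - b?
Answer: 27/64 ≈ 0.42188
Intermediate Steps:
j = 4 (j = 2*2 = 4)
K = 3 (K = 1 + 2 = 3)
N(Z) = 3
C = ¾ (C = 3/4 = 3*(¼) = ¾ ≈ 0.75000)
C³ = (¾)³ = 27/64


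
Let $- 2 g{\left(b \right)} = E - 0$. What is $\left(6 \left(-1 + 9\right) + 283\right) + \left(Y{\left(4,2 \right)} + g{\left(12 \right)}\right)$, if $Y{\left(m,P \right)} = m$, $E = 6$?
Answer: $332$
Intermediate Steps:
$g{\left(b \right)} = -3$ ($g{\left(b \right)} = - \frac{6 - 0}{2} = - \frac{6 + 0}{2} = \left(- \frac{1}{2}\right) 6 = -3$)
$\left(6 \left(-1 + 9\right) + 283\right) + \left(Y{\left(4,2 \right)} + g{\left(12 \right)}\right) = \left(6 \left(-1 + 9\right) + 283\right) + \left(4 - 3\right) = \left(6 \cdot 8 + 283\right) + 1 = \left(48 + 283\right) + 1 = 331 + 1 = 332$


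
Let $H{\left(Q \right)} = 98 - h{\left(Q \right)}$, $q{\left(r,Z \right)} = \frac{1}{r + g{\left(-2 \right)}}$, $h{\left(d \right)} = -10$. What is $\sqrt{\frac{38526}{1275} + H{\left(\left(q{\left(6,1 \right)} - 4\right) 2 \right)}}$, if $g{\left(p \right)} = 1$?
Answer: $\frac{\sqrt{998614}}{85} \approx 11.757$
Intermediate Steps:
$q{\left(r,Z \right)} = \frac{1}{1 + r}$ ($q{\left(r,Z \right)} = \frac{1}{r + 1} = \frac{1}{1 + r}$)
$H{\left(Q \right)} = 108$ ($H{\left(Q \right)} = 98 - -10 = 98 + 10 = 108$)
$\sqrt{\frac{38526}{1275} + H{\left(\left(q{\left(6,1 \right)} - 4\right) 2 \right)}} = \sqrt{\frac{38526}{1275} + 108} = \sqrt{38526 \cdot \frac{1}{1275} + 108} = \sqrt{\frac{12842}{425} + 108} = \sqrt{\frac{58742}{425}} = \frac{\sqrt{998614}}{85}$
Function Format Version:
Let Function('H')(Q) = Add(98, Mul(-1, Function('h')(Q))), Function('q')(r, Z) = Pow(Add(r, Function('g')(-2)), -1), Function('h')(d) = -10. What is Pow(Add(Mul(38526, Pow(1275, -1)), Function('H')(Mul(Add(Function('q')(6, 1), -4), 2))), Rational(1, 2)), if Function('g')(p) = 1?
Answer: Mul(Rational(1, 85), Pow(998614, Rational(1, 2))) ≈ 11.757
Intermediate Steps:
Function('q')(r, Z) = Pow(Add(1, r), -1) (Function('q')(r, Z) = Pow(Add(r, 1), -1) = Pow(Add(1, r), -1))
Function('H')(Q) = 108 (Function('H')(Q) = Add(98, Mul(-1, -10)) = Add(98, 10) = 108)
Pow(Add(Mul(38526, Pow(1275, -1)), Function('H')(Mul(Add(Function('q')(6, 1), -4), 2))), Rational(1, 2)) = Pow(Add(Mul(38526, Pow(1275, -1)), 108), Rational(1, 2)) = Pow(Add(Mul(38526, Rational(1, 1275)), 108), Rational(1, 2)) = Pow(Add(Rational(12842, 425), 108), Rational(1, 2)) = Pow(Rational(58742, 425), Rational(1, 2)) = Mul(Rational(1, 85), Pow(998614, Rational(1, 2)))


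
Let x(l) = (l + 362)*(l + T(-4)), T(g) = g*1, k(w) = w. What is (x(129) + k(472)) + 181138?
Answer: 242985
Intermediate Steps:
T(g) = g
x(l) = (-4 + l)*(362 + l) (x(l) = (l + 362)*(l - 4) = (362 + l)*(-4 + l) = (-4 + l)*(362 + l))
(x(129) + k(472)) + 181138 = ((-1448 + 129**2 + 358*129) + 472) + 181138 = ((-1448 + 16641 + 46182) + 472) + 181138 = (61375 + 472) + 181138 = 61847 + 181138 = 242985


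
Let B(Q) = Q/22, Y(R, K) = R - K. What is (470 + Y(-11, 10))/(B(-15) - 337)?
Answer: -9878/7429 ≈ -1.3297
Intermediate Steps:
B(Q) = Q/22 (B(Q) = Q*(1/22) = Q/22)
(470 + Y(-11, 10))/(B(-15) - 337) = (470 + (-11 - 1*10))/((1/22)*(-15) - 337) = (470 + (-11 - 10))/(-15/22 - 337) = (470 - 21)/(-7429/22) = 449*(-22/7429) = -9878/7429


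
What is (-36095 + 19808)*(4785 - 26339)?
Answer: 351049998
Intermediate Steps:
(-36095 + 19808)*(4785 - 26339) = -16287*(-21554) = 351049998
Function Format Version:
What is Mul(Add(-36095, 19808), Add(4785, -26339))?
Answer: 351049998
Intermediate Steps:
Mul(Add(-36095, 19808), Add(4785, -26339)) = Mul(-16287, -21554) = 351049998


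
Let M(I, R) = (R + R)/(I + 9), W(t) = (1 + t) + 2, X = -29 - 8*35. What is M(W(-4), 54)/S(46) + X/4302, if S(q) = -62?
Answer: -25745/88908 ≈ -0.28957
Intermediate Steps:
X = -309 (X = -29 - 280 = -309)
W(t) = 3 + t
M(I, R) = 2*R/(9 + I) (M(I, R) = (2*R)/(9 + I) = 2*R/(9 + I))
M(W(-4), 54)/S(46) + X/4302 = (2*54/(9 + (3 - 4)))/(-62) - 309/4302 = (2*54/(9 - 1))*(-1/62) - 309*1/4302 = (2*54/8)*(-1/62) - 103/1434 = (2*54*(⅛))*(-1/62) - 103/1434 = (27/2)*(-1/62) - 103/1434 = -27/124 - 103/1434 = -25745/88908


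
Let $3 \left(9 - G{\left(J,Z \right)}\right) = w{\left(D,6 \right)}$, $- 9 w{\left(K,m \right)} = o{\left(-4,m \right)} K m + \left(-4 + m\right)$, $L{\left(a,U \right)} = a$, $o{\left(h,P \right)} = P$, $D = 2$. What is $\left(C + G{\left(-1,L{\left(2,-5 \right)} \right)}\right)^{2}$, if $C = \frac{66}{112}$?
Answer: $\frac{347561449}{2286144} \approx 152.03$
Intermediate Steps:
$w{\left(K,m \right)} = \frac{4}{9} - \frac{m}{9} - \frac{K m^{2}}{9}$ ($w{\left(K,m \right)} = - \frac{m K m + \left(-4 + m\right)}{9} = - \frac{K m m + \left(-4 + m\right)}{9} = - \frac{K m^{2} + \left(-4 + m\right)}{9} = - \frac{-4 + m + K m^{2}}{9} = \frac{4}{9} - \frac{m}{9} - \frac{K m^{2}}{9}$)
$G{\left(J,Z \right)} = \frac{317}{27}$ ($G{\left(J,Z \right)} = 9 - \frac{\frac{4}{9} - \frac{2}{3} - \frac{2 \cdot 6^{2}}{9}}{3} = 9 - \frac{\frac{4}{9} - \frac{2}{3} - \frac{2}{9} \cdot 36}{3} = 9 - \frac{\frac{4}{9} - \frac{2}{3} - 8}{3} = 9 - - \frac{74}{27} = 9 + \frac{74}{27} = \frac{317}{27}$)
$C = \frac{33}{56}$ ($C = 66 \cdot \frac{1}{112} = \frac{33}{56} \approx 0.58929$)
$\left(C + G{\left(-1,L{\left(2,-5 \right)} \right)}\right)^{2} = \left(\frac{33}{56} + \frac{317}{27}\right)^{2} = \left(\frac{18643}{1512}\right)^{2} = \frac{347561449}{2286144}$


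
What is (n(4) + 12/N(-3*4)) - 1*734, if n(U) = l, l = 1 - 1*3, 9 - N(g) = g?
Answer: -5148/7 ≈ -735.43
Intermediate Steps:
N(g) = 9 - g
l = -2 (l = 1 - 3 = -2)
n(U) = -2
(n(4) + 12/N(-3*4)) - 1*734 = (-2 + 12/(9 - (-3)*4)) - 1*734 = (-2 + 12/(9 - 1*(-12))) - 734 = (-2 + 12/(9 + 12)) - 734 = (-2 + 12/21) - 734 = (-2 + 12*(1/21)) - 734 = (-2 + 4/7) - 734 = -10/7 - 734 = -5148/7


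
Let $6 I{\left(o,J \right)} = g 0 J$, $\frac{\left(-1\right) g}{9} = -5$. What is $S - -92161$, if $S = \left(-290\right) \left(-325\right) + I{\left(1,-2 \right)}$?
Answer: $186411$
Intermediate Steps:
$g = 45$ ($g = \left(-9\right) \left(-5\right) = 45$)
$I{\left(o,J \right)} = 0$ ($I{\left(o,J \right)} = \frac{45 \cdot 0 J}{6} = \frac{0 J}{6} = \frac{1}{6} \cdot 0 = 0$)
$S = 94250$ ($S = \left(-290\right) \left(-325\right) + 0 = 94250 + 0 = 94250$)
$S - -92161 = 94250 - -92161 = 94250 + 92161 = 186411$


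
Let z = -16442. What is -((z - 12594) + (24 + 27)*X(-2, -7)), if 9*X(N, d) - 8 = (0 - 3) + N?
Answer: 29019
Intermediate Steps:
X(N, d) = 5/9 + N/9 (X(N, d) = 8/9 + ((0 - 3) + N)/9 = 8/9 + (-3 + N)/9 = 8/9 + (-1/3 + N/9) = 5/9 + N/9)
-((z - 12594) + (24 + 27)*X(-2, -7)) = -((-16442 - 12594) + (24 + 27)*(5/9 + (1/9)*(-2))) = -(-29036 + 51*(5/9 - 2/9)) = -(-29036 + 51*(1/3)) = -(-29036 + 17) = -1*(-29019) = 29019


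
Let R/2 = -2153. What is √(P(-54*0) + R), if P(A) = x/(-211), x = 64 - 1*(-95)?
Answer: 5*I*√7669639/211 ≈ 65.626*I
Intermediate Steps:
x = 159 (x = 64 + 95 = 159)
R = -4306 (R = 2*(-2153) = -4306)
P(A) = -159/211 (P(A) = 159/(-211) = 159*(-1/211) = -159/211)
√(P(-54*0) + R) = √(-159/211 - 4306) = √(-908725/211) = 5*I*√7669639/211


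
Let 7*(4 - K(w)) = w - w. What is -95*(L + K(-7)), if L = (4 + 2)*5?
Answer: -3230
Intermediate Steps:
K(w) = 4 (K(w) = 4 - (w - w)/7 = 4 - ⅐*0 = 4 + 0 = 4)
L = 30 (L = 6*5 = 30)
-95*(L + K(-7)) = -95*(30 + 4) = -95*34 = -3230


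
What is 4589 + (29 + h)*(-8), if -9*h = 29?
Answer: 39445/9 ≈ 4382.8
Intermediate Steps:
h = -29/9 (h = -⅑*29 = -29/9 ≈ -3.2222)
4589 + (29 + h)*(-8) = 4589 + (29 - 29/9)*(-8) = 4589 + (232/9)*(-8) = 4589 - 1856/9 = 39445/9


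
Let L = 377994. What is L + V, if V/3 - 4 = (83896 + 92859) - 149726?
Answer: 459093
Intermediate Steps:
V = 81099 (V = 12 + 3*((83896 + 92859) - 149726) = 12 + 3*(176755 - 149726) = 12 + 3*27029 = 12 + 81087 = 81099)
L + V = 377994 + 81099 = 459093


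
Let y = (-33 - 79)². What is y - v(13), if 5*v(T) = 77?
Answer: 62643/5 ≈ 12529.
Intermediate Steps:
y = 12544 (y = (-112)² = 12544)
v(T) = 77/5 (v(T) = (⅕)*77 = 77/5)
y - v(13) = 12544 - 1*77/5 = 12544 - 77/5 = 62643/5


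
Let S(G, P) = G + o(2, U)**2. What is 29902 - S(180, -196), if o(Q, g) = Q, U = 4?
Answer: 29718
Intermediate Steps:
S(G, P) = 4 + G (S(G, P) = G + 2**2 = G + 4 = 4 + G)
29902 - S(180, -196) = 29902 - (4 + 180) = 29902 - 1*184 = 29902 - 184 = 29718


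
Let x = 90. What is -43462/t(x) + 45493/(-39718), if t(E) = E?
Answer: -123594149/255330 ≈ -484.06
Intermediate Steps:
-43462/t(x) + 45493/(-39718) = -43462/90 + 45493/(-39718) = -43462*1/90 + 45493*(-1/39718) = -21731/45 - 6499/5674 = -123594149/255330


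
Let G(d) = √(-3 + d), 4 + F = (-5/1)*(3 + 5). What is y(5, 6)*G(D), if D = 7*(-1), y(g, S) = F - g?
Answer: -49*I*√10 ≈ -154.95*I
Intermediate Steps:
F = -44 (F = -4 + (-5/1)*(3 + 5) = -4 - 5*1*8 = -4 - 5*8 = -4 - 40 = -44)
y(g, S) = -44 - g
D = -7
y(5, 6)*G(D) = (-44 - 1*5)*√(-3 - 7) = (-44 - 5)*√(-10) = -49*I*√10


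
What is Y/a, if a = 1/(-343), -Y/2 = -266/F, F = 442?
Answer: -91238/221 ≈ -412.84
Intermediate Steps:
Y = 266/221 (Y = -(-532)/442 = -2*(-133/221) = 266/221 ≈ 1.2036)
a = -1/343 ≈ -0.0029155
Y/a = 266/(221*(-1/343)) = (266/221)*(-343) = -91238/221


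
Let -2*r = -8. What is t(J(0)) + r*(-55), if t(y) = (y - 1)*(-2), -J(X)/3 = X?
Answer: -218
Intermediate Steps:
r = 4 (r = -½*(-8) = 4)
J(X) = -3*X
t(y) = 2 - 2*y (t(y) = (-1 + y)*(-2) = 2 - 2*y)
t(J(0)) + r*(-55) = (2 - (-6)*0) + 4*(-55) = (2 - 2*0) - 220 = (2 + 0) - 220 = 2 - 220 = -218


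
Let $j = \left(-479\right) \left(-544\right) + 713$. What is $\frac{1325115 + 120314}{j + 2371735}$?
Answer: $\frac{1445429}{2633024} \approx 0.54896$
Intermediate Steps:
$j = 261289$ ($j = 260576 + 713 = 261289$)
$\frac{1325115 + 120314}{j + 2371735} = \frac{1325115 + 120314}{261289 + 2371735} = \frac{1445429}{2633024}$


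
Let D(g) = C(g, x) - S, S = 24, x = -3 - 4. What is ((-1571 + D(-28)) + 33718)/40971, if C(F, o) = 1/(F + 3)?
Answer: 803074/1024275 ≈ 0.78404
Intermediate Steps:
x = -7
C(F, o) = 1/(3 + F)
D(g) = -24 + 1/(3 + g) (D(g) = 1/(3 + g) - 1*24 = 1/(3 + g) - 24 = -24 + 1/(3 + g))
((-1571 + D(-28)) + 33718)/40971 = ((-1571 + (-71 - 24*(-28))/(3 - 28)) + 33718)/40971 = ((-1571 + (-71 + 672)/(-25)) + 33718)*(1/40971) = ((-1571 - 1/25*601) + 33718)*(1/40971) = ((-1571 - 601/25) + 33718)*(1/40971) = (-39876/25 + 33718)*(1/40971) = (803074/25)*(1/40971) = 803074/1024275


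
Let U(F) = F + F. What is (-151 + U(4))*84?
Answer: -12012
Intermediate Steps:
U(F) = 2*F
(-151 + U(4))*84 = (-151 + 2*4)*84 = (-151 + 8)*84 = -143*84 = -12012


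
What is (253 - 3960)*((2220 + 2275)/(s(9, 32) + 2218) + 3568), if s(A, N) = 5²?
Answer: -29683872933/2243 ≈ -1.3234e+7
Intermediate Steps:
s(A, N) = 25
(253 - 3960)*((2220 + 2275)/(s(9, 32) + 2218) + 3568) = (253 - 3960)*((2220 + 2275)/(25 + 2218) + 3568) = -3707*(4495/2243 + 3568) = -3707*8007519/2243 = -29683872933/2243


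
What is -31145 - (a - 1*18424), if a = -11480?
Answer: -1241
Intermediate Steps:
-31145 - (a - 1*18424) = -31145 - (-11480 - 1*18424) = -31145 - (-11480 - 18424) = -31145 - 1*(-29904) = -31145 + 29904 = -1241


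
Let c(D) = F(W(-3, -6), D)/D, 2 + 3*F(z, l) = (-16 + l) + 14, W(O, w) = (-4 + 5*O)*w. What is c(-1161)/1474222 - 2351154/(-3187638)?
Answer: 670694997559393/909311854087566 ≈ 0.73759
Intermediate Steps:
W(O, w) = w*(-4 + 5*O)
F(z, l) = -4/3 + l/3 (F(z, l) = -2/3 + ((-16 + l) + 14)/3 = -2/3 + (-2 + l)/3 = -2/3 + (-2/3 + l/3) = -4/3 + l/3)
c(D) = (-4/3 + D/3)/D
c(-1161)/1474222 - 2351154/(-3187638) = ((1/3)*(-4 - 1161)/(-1161))/1474222 - 2351154/(-3187638) = ((1/3)*(-1/1161)*(-1165))*(1/1474222) - 2351154*(-1/3187638) = (1165/3483)*(1/1474222) + 391859/531273 = 1165/5134715226 + 391859/531273 = 670694997559393/909311854087566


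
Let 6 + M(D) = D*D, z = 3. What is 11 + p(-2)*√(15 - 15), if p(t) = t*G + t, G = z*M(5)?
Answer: 11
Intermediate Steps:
M(D) = -6 + D² (M(D) = -6 + D*D = -6 + D²)
G = 57 (G = 3*(-6 + 5²) = 3*(-6 + 25) = 3*19 = 57)
p(t) = 58*t (p(t) = t*57 + t = 57*t + t = 58*t)
11 + p(-2)*√(15 - 15) = 11 + (58*(-2))*√(15 - 15) = 11 - 116*√0 = 11 - 116*0 = 11 + 0 = 11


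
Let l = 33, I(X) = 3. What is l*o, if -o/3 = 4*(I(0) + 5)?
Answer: -3168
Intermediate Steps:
o = -96 (o = -12*(3 + 5) = -12*8 = -3*32 = -96)
l*o = 33*(-96) = -3168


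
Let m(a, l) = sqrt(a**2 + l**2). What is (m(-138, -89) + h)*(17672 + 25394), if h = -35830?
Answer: -1543054780 + 43066*sqrt(26965) ≈ -1.5360e+9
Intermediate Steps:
(m(-138, -89) + h)*(17672 + 25394) = (sqrt((-138)**2 + (-89)**2) - 35830)*(17672 + 25394) = (sqrt(19044 + 7921) - 35830)*43066 = (sqrt(26965) - 35830)*43066 = (-35830 + sqrt(26965))*43066 = -1543054780 + 43066*sqrt(26965)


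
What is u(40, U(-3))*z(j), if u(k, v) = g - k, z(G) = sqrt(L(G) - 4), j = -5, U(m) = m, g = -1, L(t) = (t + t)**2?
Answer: -164*sqrt(6) ≈ -401.72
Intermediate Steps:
L(t) = 4*t**2 (L(t) = (2*t)**2 = 4*t**2)
z(G) = sqrt(-4 + 4*G**2) (z(G) = sqrt(4*G**2 - 4) = sqrt(-4 + 4*G**2))
u(k, v) = -1 - k
u(40, U(-3))*z(j) = (-1 - 1*40)*(2*sqrt(-1 + (-5)**2)) = (-1 - 40)*(2*sqrt(-1 + 25)) = -82*sqrt(24) = -82*2*sqrt(6) = -164*sqrt(6)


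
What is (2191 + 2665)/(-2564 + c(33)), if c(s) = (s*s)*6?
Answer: 2428/1985 ≈ 1.2232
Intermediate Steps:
c(s) = 6*s² (c(s) = s²*6 = 6*s²)
(2191 + 2665)/(-2564 + c(33)) = (2191 + 2665)/(-2564 + 6*33²) = 4856/(-2564 + 6*1089) = 4856/(-2564 + 6534) = 4856/3970 = 4856*(1/3970) = 2428/1985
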